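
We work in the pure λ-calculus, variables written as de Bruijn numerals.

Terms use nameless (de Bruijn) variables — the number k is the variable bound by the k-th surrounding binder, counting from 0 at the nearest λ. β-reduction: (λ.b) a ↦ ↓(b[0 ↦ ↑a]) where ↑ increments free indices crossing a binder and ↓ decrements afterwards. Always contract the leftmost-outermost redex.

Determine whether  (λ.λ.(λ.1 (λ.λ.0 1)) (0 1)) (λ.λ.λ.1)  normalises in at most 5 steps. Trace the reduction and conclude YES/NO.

Answer: YES — reaches normal form λ.0 (λ.λ.0 1) in 2 ≤ 5 steps

Reduction:
  start: (λ.λ.(λ.1 (λ.λ.0 1)) (0 1)) (λ.λ.λ.1)
  [1] λ.(λ.1 (λ.λ.0 1)) (0 (λ.λ.λ.1))
  [2] λ.0 (λ.λ.0 1)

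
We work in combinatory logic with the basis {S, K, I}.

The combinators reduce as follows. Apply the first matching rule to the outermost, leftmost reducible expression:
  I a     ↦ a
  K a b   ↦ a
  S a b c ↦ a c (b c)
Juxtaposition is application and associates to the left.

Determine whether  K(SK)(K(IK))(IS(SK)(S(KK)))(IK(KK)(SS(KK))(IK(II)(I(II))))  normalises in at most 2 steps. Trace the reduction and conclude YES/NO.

  start: K(SK)(K(IK))(IS(SK)(S(KK)))(IK(KK)(SS(KK))(IK(II)(I(II))))
  →1  SK(IS(SK)(S(KK)))(IK(KK)(SS(KK))(IK(II)(I(II))))
  →2  K(IK(KK)(SS(KK))(IK(II)(I(II))))(IS(SK)(S(KK))(IK(KK)(SS(KK))(IK(II)(I(II)))))

Answer: NO — after 2 steps the term is K(IK(KK)(SS(KK))(IK(II)(I(II))))(IS(SK)(S(KK))(IK(KK)(SS(KK))(IK(II)(I(II))))), not yet normal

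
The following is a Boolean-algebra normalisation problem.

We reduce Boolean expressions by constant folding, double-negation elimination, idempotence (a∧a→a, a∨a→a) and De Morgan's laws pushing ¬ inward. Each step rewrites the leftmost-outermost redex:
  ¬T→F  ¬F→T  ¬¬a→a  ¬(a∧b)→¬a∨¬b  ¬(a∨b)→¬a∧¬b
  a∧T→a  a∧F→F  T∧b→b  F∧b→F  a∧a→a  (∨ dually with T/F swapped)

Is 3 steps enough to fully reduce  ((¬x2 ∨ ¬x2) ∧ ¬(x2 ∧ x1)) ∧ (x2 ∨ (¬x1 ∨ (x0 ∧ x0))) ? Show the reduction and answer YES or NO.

Answer: YES — reaches normal form (¬x2 ∧ (¬x2 ∨ ¬x1)) ∧ (x2 ∨ (¬x1 ∨ x0)) in 3 ≤ 3 steps

Reduction:
  start: ((¬x2 ∨ ¬x2) ∧ ¬(x2 ∧ x1)) ∧ (x2 ∨ (¬x1 ∨ (x0 ∧ x0)))
  [1] (¬x2 ∧ ¬(x2 ∧ x1)) ∧ (x2 ∨ (¬x1 ∨ (x0 ∧ x0)))
  [2] (¬x2 ∧ (¬x2 ∨ ¬x1)) ∧ (x2 ∨ (¬x1 ∨ (x0 ∧ x0)))
  [3] (¬x2 ∧ (¬x2 ∨ ¬x1)) ∧ (x2 ∨ (¬x1 ∨ x0))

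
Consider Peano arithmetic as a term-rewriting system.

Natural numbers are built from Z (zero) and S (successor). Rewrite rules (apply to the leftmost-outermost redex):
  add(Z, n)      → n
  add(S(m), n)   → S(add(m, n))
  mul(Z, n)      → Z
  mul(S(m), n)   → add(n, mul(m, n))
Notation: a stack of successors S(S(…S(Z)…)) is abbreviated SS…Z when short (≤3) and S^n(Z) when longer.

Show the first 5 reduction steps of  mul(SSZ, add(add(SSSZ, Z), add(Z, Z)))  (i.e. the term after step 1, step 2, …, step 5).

Answer: after 5 steps: S(add(add(S(add(SZ, Z)), add(Z, Z)), mul(SZ, add(add(SSSZ, Z), add(Z, Z)))))

Reduction:
  start: mul(SSZ, add(add(SSSZ, Z), add(Z, Z)))
  [1] add(add(add(SSSZ, Z), add(Z, Z)), mul(SZ, add(add(SSSZ, Z), add(Z, Z))))
  [2] add(add(S(add(SSZ, Z)), add(Z, Z)), mul(SZ, add(add(SSSZ, Z), add(Z, Z))))
  [3] add(S(add(add(SSZ, Z), add(Z, Z))), mul(SZ, add(add(SSSZ, Z), add(Z, Z))))
  [4] S(add(add(add(SSZ, Z), add(Z, Z)), mul(SZ, add(add(SSSZ, Z), add(Z, Z)))))
  [5] S(add(add(S(add(SZ, Z)), add(Z, Z)), mul(SZ, add(add(SSSZ, Z), add(Z, Z)))))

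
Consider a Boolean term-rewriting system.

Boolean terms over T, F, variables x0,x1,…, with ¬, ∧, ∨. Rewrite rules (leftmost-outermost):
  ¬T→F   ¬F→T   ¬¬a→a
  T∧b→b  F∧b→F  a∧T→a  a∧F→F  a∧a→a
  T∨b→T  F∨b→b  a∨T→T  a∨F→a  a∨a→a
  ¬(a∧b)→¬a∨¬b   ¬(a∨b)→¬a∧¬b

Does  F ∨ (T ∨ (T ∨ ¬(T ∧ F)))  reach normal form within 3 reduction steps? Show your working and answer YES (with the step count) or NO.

  start: F ∨ (T ∨ (T ∨ ¬(T ∧ F)))
  →1  T ∨ (T ∨ ¬(T ∧ F))
  →2  T

Answer: YES — reaches normal form T in 2 ≤ 3 steps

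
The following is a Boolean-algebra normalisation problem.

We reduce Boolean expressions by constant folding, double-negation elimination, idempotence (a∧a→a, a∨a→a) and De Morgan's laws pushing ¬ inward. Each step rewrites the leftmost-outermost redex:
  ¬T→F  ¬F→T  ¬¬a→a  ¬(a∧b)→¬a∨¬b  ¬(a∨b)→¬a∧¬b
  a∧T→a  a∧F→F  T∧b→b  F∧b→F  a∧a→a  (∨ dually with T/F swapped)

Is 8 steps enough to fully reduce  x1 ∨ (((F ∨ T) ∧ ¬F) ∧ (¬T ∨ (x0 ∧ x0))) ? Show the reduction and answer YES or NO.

Answer: YES — reaches normal form x1 ∨ x0 in 7 ≤ 8 steps

Derivation:
  start: x1 ∨ (((F ∨ T) ∧ ¬F) ∧ (¬T ∨ (x0 ∧ x0)))
  →1  x1 ∨ ((T ∧ ¬F) ∧ (¬T ∨ (x0 ∧ x0)))
  →2  x1 ∨ (¬F ∧ (¬T ∨ (x0 ∧ x0)))
  →3  x1 ∨ (T ∧ (¬T ∨ (x0 ∧ x0)))
  →4  x1 ∨ (¬T ∨ (x0 ∧ x0))
  →5  x1 ∨ (F ∨ (x0 ∧ x0))
  →6  x1 ∨ (x0 ∧ x0)
  →7  x1 ∨ x0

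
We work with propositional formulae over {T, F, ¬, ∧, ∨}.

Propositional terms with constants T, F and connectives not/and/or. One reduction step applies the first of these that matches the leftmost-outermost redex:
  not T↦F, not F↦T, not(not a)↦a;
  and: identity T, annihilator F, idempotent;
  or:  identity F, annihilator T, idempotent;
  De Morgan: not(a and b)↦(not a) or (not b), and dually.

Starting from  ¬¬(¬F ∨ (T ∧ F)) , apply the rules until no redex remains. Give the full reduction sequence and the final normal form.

  start: ¬¬(¬F ∨ (T ∧ F))
  [1] ¬F ∨ (T ∧ F)
  [2] T ∨ (T ∧ F)
  [3] T

Answer: normal form = T  (in 3 steps)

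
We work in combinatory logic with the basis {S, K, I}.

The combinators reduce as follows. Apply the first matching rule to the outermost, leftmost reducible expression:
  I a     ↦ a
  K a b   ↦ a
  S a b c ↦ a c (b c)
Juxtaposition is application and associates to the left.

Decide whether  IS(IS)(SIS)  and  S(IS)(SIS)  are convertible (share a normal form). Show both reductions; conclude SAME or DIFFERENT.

Term A:
  start: IS(IS)(SIS)
  →1  S(IS)(SIS)
  →2  SS(SIS)

Term B:
  start: S(IS)(SIS)
  →1  SS(SIS)

Answer: SAME — A ⇓ SS(SIS), B ⇓ SS(SIS)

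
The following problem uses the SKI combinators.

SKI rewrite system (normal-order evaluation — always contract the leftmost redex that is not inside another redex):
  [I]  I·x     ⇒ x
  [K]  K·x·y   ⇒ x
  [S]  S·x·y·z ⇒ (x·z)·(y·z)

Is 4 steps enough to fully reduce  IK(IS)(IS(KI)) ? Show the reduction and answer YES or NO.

  start: IK(IS)(IS(KI))
  step 1: K(IS)(IS(KI))
  step 2: IS
  step 3: S

Answer: YES — reaches normal form S in 3 ≤ 4 steps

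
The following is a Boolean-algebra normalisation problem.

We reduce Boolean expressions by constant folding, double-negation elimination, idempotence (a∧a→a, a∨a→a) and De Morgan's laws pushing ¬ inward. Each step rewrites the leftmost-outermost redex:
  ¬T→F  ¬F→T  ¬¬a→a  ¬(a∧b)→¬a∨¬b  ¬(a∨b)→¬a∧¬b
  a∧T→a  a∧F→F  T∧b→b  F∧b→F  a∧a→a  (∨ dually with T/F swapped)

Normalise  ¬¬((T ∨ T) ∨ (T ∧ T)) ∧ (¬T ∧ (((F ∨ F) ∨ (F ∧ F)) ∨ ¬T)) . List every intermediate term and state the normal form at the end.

Answer: normal form = F  (in 6 steps)

Derivation:
  start: ¬¬((T ∨ T) ∨ (T ∧ T)) ∧ (¬T ∧ (((F ∨ F) ∨ (F ∧ F)) ∨ ¬T))
  step 1: ((T ∨ T) ∨ (T ∧ T)) ∧ (¬T ∧ (((F ∨ F) ∨ (F ∧ F)) ∨ ¬T))
  step 2: (T ∨ (T ∧ T)) ∧ (¬T ∧ (((F ∨ F) ∨ (F ∧ F)) ∨ ¬T))
  step 3: T ∧ (¬T ∧ (((F ∨ F) ∨ (F ∧ F)) ∨ ¬T))
  step 4: ¬T ∧ (((F ∨ F) ∨ (F ∧ F)) ∨ ¬T)
  step 5: F ∧ (((F ∨ F) ∨ (F ∧ F)) ∨ ¬T)
  step 6: F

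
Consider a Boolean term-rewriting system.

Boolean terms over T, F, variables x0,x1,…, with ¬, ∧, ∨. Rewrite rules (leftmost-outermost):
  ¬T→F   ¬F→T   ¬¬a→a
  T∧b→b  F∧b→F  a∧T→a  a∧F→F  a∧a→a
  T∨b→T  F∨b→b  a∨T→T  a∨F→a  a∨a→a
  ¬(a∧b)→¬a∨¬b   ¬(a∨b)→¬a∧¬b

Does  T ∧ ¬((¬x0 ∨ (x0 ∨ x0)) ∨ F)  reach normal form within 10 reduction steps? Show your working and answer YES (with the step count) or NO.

  start: T ∧ ¬((¬x0 ∨ (x0 ∨ x0)) ∨ F)
  [1] ¬((¬x0 ∨ (x0 ∨ x0)) ∨ F)
  [2] ¬(¬x0 ∨ (x0 ∨ x0)) ∧ ¬F
  [3] (¬¬x0 ∧ ¬(x0 ∨ x0)) ∧ ¬F
  [4] (x0 ∧ ¬(x0 ∨ x0)) ∧ ¬F
  [5] (x0 ∧ (¬x0 ∧ ¬x0)) ∧ ¬F
  [6] (x0 ∧ ¬x0) ∧ ¬F
  [7] (x0 ∧ ¬x0) ∧ T
  [8] x0 ∧ ¬x0

Answer: YES — reaches normal form x0 ∧ ¬x0 in 8 ≤ 10 steps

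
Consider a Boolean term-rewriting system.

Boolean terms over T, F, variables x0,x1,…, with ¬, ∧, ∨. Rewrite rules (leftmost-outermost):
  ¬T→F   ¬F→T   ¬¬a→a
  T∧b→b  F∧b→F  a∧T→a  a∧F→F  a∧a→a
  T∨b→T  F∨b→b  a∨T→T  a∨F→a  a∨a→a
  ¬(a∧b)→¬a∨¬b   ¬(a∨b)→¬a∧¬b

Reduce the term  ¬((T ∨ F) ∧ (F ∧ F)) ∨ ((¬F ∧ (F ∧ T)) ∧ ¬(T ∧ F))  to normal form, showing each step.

  start: ¬((T ∨ F) ∧ (F ∧ F)) ∨ ((¬F ∧ (F ∧ T)) ∧ ¬(T ∧ F))
  [1] (¬(T ∨ F) ∨ ¬(F ∧ F)) ∨ ((¬F ∧ (F ∧ T)) ∧ ¬(T ∧ F))
  [2] ((¬T ∧ ¬F) ∨ ¬(F ∧ F)) ∨ ((¬F ∧ (F ∧ T)) ∧ ¬(T ∧ F))
  [3] ((F ∧ ¬F) ∨ ¬(F ∧ F)) ∨ ((¬F ∧ (F ∧ T)) ∧ ¬(T ∧ F))
  [4] (F ∨ ¬(F ∧ F)) ∨ ((¬F ∧ (F ∧ T)) ∧ ¬(T ∧ F))
  [5] ¬(F ∧ F) ∨ ((¬F ∧ (F ∧ T)) ∧ ¬(T ∧ F))
  [6] (¬F ∨ ¬F) ∨ ((¬F ∧ (F ∧ T)) ∧ ¬(T ∧ F))
  [7] ¬F ∨ ((¬F ∧ (F ∧ T)) ∧ ¬(T ∧ F))
  [8] T ∨ ((¬F ∧ (F ∧ T)) ∧ ¬(T ∧ F))
  [9] T

Answer: normal form = T  (in 9 steps)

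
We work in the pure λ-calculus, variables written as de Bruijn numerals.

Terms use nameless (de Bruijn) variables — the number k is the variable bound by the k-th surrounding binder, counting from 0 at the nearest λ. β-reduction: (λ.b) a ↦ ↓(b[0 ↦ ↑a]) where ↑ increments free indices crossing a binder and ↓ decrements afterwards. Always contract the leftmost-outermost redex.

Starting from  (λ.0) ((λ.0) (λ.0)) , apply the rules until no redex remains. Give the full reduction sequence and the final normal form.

Answer: normal form = λ.0  (in 2 steps)

Working:
  start: (λ.0) ((λ.0) (λ.0))
  [1] (λ.0) (λ.0)
  [2] λ.0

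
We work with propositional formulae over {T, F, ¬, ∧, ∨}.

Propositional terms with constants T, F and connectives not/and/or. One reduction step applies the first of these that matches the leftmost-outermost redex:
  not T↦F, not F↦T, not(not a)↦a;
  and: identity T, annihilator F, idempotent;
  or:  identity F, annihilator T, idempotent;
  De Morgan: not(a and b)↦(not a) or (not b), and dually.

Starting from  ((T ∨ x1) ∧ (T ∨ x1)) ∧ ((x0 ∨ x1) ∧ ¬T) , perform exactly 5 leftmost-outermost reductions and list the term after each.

Answer: after 5 steps: F

Reduction:
  start: ((T ∨ x1) ∧ (T ∨ x1)) ∧ ((x0 ∨ x1) ∧ ¬T)
  →1  (T ∨ x1) ∧ ((x0 ∨ x1) ∧ ¬T)
  →2  T ∧ ((x0 ∨ x1) ∧ ¬T)
  →3  (x0 ∨ x1) ∧ ¬T
  →4  (x0 ∨ x1) ∧ F
  →5  F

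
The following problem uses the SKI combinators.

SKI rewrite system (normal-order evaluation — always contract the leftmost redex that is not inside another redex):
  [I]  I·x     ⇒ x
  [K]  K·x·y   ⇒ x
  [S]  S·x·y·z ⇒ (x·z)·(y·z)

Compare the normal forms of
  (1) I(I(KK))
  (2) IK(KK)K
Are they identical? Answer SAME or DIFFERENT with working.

Answer: SAME — A ⇓ KK, B ⇓ KK

Working:
Term A:
  start: I(I(KK))
  step 1: I(KK)
  step 2: KK

Term B:
  start: IK(KK)K
  step 1: K(KK)K
  step 2: KK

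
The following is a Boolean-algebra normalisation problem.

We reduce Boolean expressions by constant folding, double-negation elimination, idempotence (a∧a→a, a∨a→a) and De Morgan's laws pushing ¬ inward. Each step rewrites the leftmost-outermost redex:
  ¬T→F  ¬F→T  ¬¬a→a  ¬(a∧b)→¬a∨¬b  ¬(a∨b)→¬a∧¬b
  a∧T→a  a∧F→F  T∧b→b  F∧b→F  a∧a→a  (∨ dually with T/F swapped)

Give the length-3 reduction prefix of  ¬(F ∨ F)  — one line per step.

  start: ¬(F ∨ F)
  step 1: ¬F ∧ ¬F
  step 2: ¬F
  step 3: T

Answer: after 3 steps: T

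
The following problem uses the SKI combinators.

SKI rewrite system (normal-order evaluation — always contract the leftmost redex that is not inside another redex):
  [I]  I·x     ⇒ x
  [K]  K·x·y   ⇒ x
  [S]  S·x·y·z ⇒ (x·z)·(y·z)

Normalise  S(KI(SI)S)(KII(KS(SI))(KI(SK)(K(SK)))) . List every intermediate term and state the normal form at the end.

  start: S(KI(SI)S)(KII(KS(SI))(KI(SK)(K(SK))))
  [1] S(IS)(KII(KS(SI))(KI(SK)(K(SK))))
  [2] SS(KII(KS(SI))(KI(SK)(K(SK))))
  [3] SS(I(KS(SI))(KI(SK)(K(SK))))
  [4] SS(KS(SI)(KI(SK)(K(SK))))
  [5] SS(S(KI(SK)(K(SK))))
  [6] SS(S(I(K(SK))))
  [7] SS(S(K(SK)))

Answer: normal form = SS(S(K(SK)))  (in 7 steps)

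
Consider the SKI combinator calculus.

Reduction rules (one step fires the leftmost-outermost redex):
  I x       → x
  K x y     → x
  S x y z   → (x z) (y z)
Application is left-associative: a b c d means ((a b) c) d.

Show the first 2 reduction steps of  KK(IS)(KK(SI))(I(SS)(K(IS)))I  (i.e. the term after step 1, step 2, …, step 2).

  start: KK(IS)(KK(SI))(I(SS)(K(IS)))I
  →1  K(KK(SI))(I(SS)(K(IS)))I
  →2  KK(SI)I

Answer: after 2 steps: KK(SI)I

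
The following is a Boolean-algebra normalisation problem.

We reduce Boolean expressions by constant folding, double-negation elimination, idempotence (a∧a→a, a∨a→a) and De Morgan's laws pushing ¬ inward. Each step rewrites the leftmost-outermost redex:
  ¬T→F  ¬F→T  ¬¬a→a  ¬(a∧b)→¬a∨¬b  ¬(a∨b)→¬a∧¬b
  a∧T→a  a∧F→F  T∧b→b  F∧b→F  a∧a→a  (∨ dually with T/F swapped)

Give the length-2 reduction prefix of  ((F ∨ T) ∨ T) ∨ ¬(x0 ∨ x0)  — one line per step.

  start: ((F ∨ T) ∨ T) ∨ ¬(x0 ∨ x0)
  →1  T ∨ ¬(x0 ∨ x0)
  →2  T

Answer: after 2 steps: T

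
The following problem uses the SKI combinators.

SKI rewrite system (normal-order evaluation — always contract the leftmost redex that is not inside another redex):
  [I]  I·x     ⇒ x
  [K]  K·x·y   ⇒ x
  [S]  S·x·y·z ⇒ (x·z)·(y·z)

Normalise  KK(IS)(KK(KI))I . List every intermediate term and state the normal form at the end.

Answer: normal form = K  (in 3 steps)

Reduction:
  start: KK(IS)(KK(KI))I
  →1  K(KK(KI))I
  →2  KK(KI)
  →3  K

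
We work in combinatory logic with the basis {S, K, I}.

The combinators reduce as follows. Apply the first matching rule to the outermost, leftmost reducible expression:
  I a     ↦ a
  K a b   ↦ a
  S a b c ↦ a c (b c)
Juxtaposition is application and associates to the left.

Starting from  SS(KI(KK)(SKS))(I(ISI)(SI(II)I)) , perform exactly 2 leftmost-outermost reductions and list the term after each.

Answer: after 2 steps: S(ISI(SI(II)I))(KI(KK)(SKS)(I(ISI)(SI(II)I)))

Working:
  start: SS(KI(KK)(SKS))(I(ISI)(SI(II)I))
  [1] S(I(ISI)(SI(II)I))(KI(KK)(SKS)(I(ISI)(SI(II)I)))
  [2] S(ISI(SI(II)I))(KI(KK)(SKS)(I(ISI)(SI(II)I)))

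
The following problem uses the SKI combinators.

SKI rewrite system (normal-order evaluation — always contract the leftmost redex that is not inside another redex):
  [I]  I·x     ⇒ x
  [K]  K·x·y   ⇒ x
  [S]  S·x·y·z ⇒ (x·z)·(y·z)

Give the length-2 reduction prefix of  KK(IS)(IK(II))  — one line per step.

Answer: after 2 steps: K(K(II))

Reduction:
  start: KK(IS)(IK(II))
  step 1: K(IK(II))
  step 2: K(K(II))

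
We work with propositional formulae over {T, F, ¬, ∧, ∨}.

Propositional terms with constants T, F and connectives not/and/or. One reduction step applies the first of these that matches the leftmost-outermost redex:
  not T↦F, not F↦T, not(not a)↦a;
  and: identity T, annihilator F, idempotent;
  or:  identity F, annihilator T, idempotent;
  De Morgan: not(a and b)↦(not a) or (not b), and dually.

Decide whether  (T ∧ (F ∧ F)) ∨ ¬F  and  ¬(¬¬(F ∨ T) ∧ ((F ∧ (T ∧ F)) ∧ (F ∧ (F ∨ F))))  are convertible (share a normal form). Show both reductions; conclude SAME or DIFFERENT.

Term A:
  start: (T ∧ (F ∧ F)) ∨ ¬F
  [1] (F ∧ F) ∨ ¬F
  [2] F ∨ ¬F
  [3] ¬F
  [4] T

Term B:
  start: ¬(¬¬(F ∨ T) ∧ ((F ∧ (T ∧ F)) ∧ (F ∧ (F ∨ F))))
  [1] ¬¬¬(F ∨ T) ∨ ¬((F ∧ (T ∧ F)) ∧ (F ∧ (F ∨ F)))
  [2] ¬(F ∨ T) ∨ ¬((F ∧ (T ∧ F)) ∧ (F ∧ (F ∨ F)))
  [3] (¬F ∧ ¬T) ∨ ¬((F ∧ (T ∧ F)) ∧ (F ∧ (F ∨ F)))
  [4] (T ∧ ¬T) ∨ ¬((F ∧ (T ∧ F)) ∧ (F ∧ (F ∨ F)))
  [5] ¬T ∨ ¬((F ∧ (T ∧ F)) ∧ (F ∧ (F ∨ F)))
  [6] F ∨ ¬((F ∧ (T ∧ F)) ∧ (F ∧ (F ∨ F)))
  [7] ¬((F ∧ (T ∧ F)) ∧ (F ∧ (F ∨ F)))
  [8] ¬(F ∧ (T ∧ F)) ∨ ¬(F ∧ (F ∨ F))
  [9] (¬F ∨ ¬(T ∧ F)) ∨ ¬(F ∧ (F ∨ F))
  [10] (T ∨ ¬(T ∧ F)) ∨ ¬(F ∧ (F ∨ F))
  [11] T ∨ ¬(F ∧ (F ∨ F))
  [12] T

Answer: SAME — A ⇓ T, B ⇓ T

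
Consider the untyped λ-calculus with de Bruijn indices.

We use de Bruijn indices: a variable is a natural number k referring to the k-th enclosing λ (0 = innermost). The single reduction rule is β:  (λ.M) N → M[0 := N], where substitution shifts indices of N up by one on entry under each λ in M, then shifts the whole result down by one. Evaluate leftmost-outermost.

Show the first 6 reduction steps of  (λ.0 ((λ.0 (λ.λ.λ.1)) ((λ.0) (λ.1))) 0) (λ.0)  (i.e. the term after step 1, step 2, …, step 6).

Answer: after 6 steps: λ.0

Working:
  start: (λ.0 ((λ.0 (λ.λ.λ.1)) ((λ.0) (λ.1))) 0) (λ.0)
  →1  (λ.0) ((λ.0 (λ.λ.λ.1)) ((λ.0) (λ.λ.0))) (λ.0)
  →2  (λ.0 (λ.λ.λ.1)) ((λ.0) (λ.λ.0)) (λ.0)
  →3  (λ.0) (λ.λ.0) (λ.λ.λ.1) (λ.0)
  →4  (λ.λ.0) (λ.λ.λ.1) (λ.0)
  →5  (λ.0) (λ.0)
  →6  λ.0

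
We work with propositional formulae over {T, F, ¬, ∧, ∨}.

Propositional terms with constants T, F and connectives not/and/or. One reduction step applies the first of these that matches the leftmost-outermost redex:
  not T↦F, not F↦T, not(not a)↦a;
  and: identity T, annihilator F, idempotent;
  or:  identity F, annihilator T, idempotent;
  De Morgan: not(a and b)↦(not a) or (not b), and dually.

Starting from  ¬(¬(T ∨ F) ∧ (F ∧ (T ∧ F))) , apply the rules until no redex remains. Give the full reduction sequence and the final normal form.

  start: ¬(¬(T ∨ F) ∧ (F ∧ (T ∧ F)))
  →1  ¬¬(T ∨ F) ∨ ¬(F ∧ (T ∧ F))
  →2  (T ∨ F) ∨ ¬(F ∧ (T ∧ F))
  →3  T ∨ ¬(F ∧ (T ∧ F))
  →4  T

Answer: normal form = T  (in 4 steps)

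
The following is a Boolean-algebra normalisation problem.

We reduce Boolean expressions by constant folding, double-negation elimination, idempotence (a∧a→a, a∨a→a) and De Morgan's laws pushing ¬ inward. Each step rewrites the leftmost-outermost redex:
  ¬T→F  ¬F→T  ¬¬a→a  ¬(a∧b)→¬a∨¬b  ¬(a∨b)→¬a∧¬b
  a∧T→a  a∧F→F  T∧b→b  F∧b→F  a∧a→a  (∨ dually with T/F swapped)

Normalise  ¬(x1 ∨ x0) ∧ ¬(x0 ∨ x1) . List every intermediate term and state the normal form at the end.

Answer: normal form = (¬x1 ∧ ¬x0) ∧ (¬x0 ∧ ¬x1)  (in 2 steps)

Reduction:
  start: ¬(x1 ∨ x0) ∧ ¬(x0 ∨ x1)
  →1  (¬x1 ∧ ¬x0) ∧ ¬(x0 ∨ x1)
  →2  (¬x1 ∧ ¬x0) ∧ (¬x0 ∧ ¬x1)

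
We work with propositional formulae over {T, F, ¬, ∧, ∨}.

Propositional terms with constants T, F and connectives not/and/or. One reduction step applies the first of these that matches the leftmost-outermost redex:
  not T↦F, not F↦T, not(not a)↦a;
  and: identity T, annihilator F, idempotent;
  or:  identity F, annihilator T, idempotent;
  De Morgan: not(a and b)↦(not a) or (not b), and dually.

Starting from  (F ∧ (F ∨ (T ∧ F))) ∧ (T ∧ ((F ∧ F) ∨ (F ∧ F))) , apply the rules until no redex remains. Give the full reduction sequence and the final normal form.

  start: (F ∧ (F ∨ (T ∧ F))) ∧ (T ∧ ((F ∧ F) ∨ (F ∧ F)))
  →1  F ∧ (T ∧ ((F ∧ F) ∨ (F ∧ F)))
  →2  F

Answer: normal form = F  (in 2 steps)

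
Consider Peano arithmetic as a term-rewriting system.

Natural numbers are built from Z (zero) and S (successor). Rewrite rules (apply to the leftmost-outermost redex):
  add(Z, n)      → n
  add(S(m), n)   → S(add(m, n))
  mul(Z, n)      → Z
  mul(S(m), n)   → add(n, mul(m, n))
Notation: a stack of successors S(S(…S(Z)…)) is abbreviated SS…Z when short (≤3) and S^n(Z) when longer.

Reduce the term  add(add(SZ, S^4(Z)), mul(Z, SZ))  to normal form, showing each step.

Answer: normal form = S^5(Z)  (in 9 steps)

Working:
  start: add(add(SZ, S^4(Z)), mul(Z, SZ))
  step 1: add(S(add(Z, S^4(Z))), mul(Z, SZ))
  step 2: S(add(add(Z, S^4(Z)), mul(Z, SZ)))
  step 3: S(add(S^4(Z), mul(Z, SZ)))
  step 4: S(S(add(SSSZ, mul(Z, SZ))))
  step 5: S(S(S(add(SSZ, mul(Z, SZ)))))
  step 6: S(S(S(S(add(SZ, mul(Z, SZ))))))
  step 7: S(S(S(S(S(add(Z, mul(Z, SZ)))))))
  step 8: S(S(S(S(S(mul(Z, SZ))))))
  step 9: S^5(Z)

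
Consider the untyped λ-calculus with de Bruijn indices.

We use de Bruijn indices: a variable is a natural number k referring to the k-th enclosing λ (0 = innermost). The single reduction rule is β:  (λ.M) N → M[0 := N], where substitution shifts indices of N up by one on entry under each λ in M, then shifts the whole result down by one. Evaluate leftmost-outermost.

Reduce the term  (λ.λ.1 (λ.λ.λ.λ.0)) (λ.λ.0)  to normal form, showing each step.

  start: (λ.λ.1 (λ.λ.λ.λ.0)) (λ.λ.0)
  step 1: λ.(λ.λ.0) (λ.λ.λ.λ.0)
  step 2: λ.λ.0

Answer: normal form = λ.λ.0  (in 2 steps)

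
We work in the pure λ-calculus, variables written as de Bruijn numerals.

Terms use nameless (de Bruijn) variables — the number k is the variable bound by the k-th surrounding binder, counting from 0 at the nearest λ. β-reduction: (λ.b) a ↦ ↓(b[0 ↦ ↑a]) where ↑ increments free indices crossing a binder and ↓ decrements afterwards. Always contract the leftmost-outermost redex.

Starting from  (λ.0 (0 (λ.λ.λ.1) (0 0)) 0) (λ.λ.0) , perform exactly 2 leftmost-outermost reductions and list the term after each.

Answer: after 2 steps: (λ.0) (λ.λ.0)

Working:
  start: (λ.0 (0 (λ.λ.λ.1) (0 0)) 0) (λ.λ.0)
  →1  (λ.λ.0) ((λ.λ.0) (λ.λ.λ.1) ((λ.λ.0) (λ.λ.0))) (λ.λ.0)
  →2  (λ.0) (λ.λ.0)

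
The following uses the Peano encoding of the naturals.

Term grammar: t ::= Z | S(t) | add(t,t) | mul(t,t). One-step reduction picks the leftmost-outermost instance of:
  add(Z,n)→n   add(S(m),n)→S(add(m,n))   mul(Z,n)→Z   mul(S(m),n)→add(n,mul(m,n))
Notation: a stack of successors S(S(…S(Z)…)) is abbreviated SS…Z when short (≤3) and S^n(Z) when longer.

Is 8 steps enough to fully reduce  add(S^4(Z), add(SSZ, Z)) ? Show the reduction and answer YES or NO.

Answer: YES — reaches normal form S^6(Z) in 8 ≤ 8 steps

Reduction:
  start: add(S^4(Z), add(SSZ, Z))
  →1  S(add(SSSZ, add(SSZ, Z)))
  →2  S(S(add(SSZ, add(SSZ, Z))))
  →3  S(S(S(add(SZ, add(SSZ, Z)))))
  →4  S(S(S(S(add(Z, add(SSZ, Z))))))
  →5  S(S(S(S(add(SSZ, Z)))))
  →6  S(S(S(S(S(add(SZ, Z))))))
  →7  S(S(S(S(S(S(add(Z, Z)))))))
  →8  S^6(Z)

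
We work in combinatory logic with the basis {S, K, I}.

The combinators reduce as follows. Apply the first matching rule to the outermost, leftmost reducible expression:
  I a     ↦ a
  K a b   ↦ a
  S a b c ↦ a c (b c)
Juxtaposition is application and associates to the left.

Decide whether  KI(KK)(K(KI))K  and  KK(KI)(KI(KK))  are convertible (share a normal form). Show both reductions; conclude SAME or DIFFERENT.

Answer: SAME — A ⇓ KI, B ⇓ KI

Derivation:
Term A:
  start: KI(KK)(K(KI))K
  [1] I(K(KI))K
  [2] K(KI)K
  [3] KI

Term B:
  start: KK(KI)(KI(KK))
  [1] K(KI(KK))
  [2] KI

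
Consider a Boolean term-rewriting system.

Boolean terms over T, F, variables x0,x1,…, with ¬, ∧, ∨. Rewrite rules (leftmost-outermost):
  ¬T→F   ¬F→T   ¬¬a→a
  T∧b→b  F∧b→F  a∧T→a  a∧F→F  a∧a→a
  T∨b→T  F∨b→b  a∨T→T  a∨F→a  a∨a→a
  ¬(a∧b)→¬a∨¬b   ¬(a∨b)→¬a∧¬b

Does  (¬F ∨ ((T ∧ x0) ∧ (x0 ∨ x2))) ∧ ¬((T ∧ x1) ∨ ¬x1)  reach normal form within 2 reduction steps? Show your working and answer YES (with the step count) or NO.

  start: (¬F ∨ ((T ∧ x0) ∧ (x0 ∨ x2))) ∧ ¬((T ∧ x1) ∨ ¬x1)
  step 1: (T ∨ ((T ∧ x0) ∧ (x0 ∨ x2))) ∧ ¬((T ∧ x1) ∨ ¬x1)
  step 2: T ∧ ¬((T ∧ x1) ∨ ¬x1)

Answer: NO — after 2 steps the term is T ∧ ¬((T ∧ x1) ∨ ¬x1), not yet normal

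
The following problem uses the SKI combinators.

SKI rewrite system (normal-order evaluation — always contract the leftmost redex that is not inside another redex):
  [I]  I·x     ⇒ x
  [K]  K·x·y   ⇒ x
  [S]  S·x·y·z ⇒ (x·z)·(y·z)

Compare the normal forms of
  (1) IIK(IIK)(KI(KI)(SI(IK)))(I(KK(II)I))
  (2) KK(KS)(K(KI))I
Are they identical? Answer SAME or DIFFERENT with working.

Term A:
  start: IIK(IIK)(KI(KI)(SI(IK)))(I(KK(II)I))
  step 1: IK(IIK)(KI(KI)(SI(IK)))(I(KK(II)I))
  step 2: K(IIK)(KI(KI)(SI(IK)))(I(KK(II)I))
  step 3: IIK(I(KK(II)I))
  step 4: IK(I(KK(II)I))
  step 5: K(I(KK(II)I))
  step 6: K(KK(II)I)
  step 7: K(KI)

Term B:
  start: KK(KS)(K(KI))I
  step 1: K(K(KI))I
  step 2: K(KI)

Answer: SAME — A ⇓ K(KI), B ⇓ K(KI)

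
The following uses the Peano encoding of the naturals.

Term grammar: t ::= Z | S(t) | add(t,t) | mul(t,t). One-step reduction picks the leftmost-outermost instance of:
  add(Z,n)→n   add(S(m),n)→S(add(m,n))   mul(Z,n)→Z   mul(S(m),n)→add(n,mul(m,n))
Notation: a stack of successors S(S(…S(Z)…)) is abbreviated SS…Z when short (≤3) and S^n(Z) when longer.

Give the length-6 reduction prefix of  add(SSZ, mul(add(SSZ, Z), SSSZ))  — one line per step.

Answer: after 6 steps: S(S(S(add(SSZ, mul(add(SZ, Z), SSSZ)))))

Working:
  start: add(SSZ, mul(add(SSZ, Z), SSSZ))
  step 1: S(add(SZ, mul(add(SSZ, Z), SSSZ)))
  step 2: S(S(add(Z, mul(add(SSZ, Z), SSSZ))))
  step 3: S(S(mul(add(SSZ, Z), SSSZ)))
  step 4: S(S(mul(S(add(SZ, Z)), SSSZ)))
  step 5: S(S(add(SSSZ, mul(add(SZ, Z), SSSZ))))
  step 6: S(S(S(add(SSZ, mul(add(SZ, Z), SSSZ)))))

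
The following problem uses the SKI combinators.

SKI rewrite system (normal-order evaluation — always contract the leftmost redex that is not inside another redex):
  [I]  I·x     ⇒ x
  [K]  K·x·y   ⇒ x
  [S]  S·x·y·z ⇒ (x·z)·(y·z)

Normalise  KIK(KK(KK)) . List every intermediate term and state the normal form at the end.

Answer: normal form = K  (in 3 steps)

Derivation:
  start: KIK(KK(KK))
  [1] I(KK(KK))
  [2] KK(KK)
  [3] K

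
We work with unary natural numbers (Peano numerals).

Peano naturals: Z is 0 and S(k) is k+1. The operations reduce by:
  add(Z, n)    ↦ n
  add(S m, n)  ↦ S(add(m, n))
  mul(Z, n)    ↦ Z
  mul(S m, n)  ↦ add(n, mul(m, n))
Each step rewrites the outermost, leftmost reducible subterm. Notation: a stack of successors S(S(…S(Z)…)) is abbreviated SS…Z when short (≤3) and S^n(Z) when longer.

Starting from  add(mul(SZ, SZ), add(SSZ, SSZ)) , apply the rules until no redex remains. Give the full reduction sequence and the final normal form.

Answer: normal form = S^5(Z)  (in 9 steps)

Reduction:
  start: add(mul(SZ, SZ), add(SSZ, SSZ))
  →1  add(add(SZ, mul(Z, SZ)), add(SSZ, SSZ))
  →2  add(S(add(Z, mul(Z, SZ))), add(SSZ, SSZ))
  →3  S(add(add(Z, mul(Z, SZ)), add(SSZ, SSZ)))
  →4  S(add(mul(Z, SZ), add(SSZ, SSZ)))
  →5  S(add(Z, add(SSZ, SSZ)))
  →6  S(add(SSZ, SSZ))
  →7  S(S(add(SZ, SSZ)))
  →8  S(S(S(add(Z, SSZ))))
  →9  S^5(Z)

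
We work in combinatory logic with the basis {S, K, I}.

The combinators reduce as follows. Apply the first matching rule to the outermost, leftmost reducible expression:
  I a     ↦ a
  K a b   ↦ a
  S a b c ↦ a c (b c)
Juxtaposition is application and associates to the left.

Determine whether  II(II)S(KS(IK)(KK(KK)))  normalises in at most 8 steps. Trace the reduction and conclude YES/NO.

  start: II(II)S(KS(IK)(KK(KK)))
  step 1: I(II)S(KS(IK)(KK(KK)))
  step 2: IIS(KS(IK)(KK(KK)))
  step 3: IS(KS(IK)(KK(KK)))
  step 4: S(KS(IK)(KK(KK)))
  step 5: S(S(KK(KK)))
  step 6: S(SK)

Answer: YES — reaches normal form S(SK) in 6 ≤ 8 steps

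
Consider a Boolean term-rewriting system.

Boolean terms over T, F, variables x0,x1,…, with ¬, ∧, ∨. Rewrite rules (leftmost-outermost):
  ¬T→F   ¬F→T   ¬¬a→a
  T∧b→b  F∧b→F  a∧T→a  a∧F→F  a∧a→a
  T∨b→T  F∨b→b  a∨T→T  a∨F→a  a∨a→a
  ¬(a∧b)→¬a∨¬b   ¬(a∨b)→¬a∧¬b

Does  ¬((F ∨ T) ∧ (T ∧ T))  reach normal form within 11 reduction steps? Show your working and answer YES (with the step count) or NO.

Answer: YES — reaches normal form F in 9 ≤ 11 steps

Working:
  start: ¬((F ∨ T) ∧ (T ∧ T))
  step 1: ¬(F ∨ T) ∨ ¬(T ∧ T)
  step 2: (¬F ∧ ¬T) ∨ ¬(T ∧ T)
  step 3: (T ∧ ¬T) ∨ ¬(T ∧ T)
  step 4: ¬T ∨ ¬(T ∧ T)
  step 5: F ∨ ¬(T ∧ T)
  step 6: ¬(T ∧ T)
  step 7: ¬T ∨ ¬T
  step 8: ¬T
  step 9: F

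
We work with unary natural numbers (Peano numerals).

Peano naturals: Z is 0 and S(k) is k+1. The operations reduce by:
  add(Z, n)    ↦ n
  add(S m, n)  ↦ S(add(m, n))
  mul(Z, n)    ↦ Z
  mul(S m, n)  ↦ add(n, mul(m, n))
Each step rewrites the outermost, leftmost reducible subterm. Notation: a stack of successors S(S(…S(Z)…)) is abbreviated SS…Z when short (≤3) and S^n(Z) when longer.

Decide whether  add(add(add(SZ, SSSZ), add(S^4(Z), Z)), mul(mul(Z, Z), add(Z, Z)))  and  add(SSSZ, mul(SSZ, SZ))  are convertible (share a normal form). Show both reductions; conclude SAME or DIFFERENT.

Term A:
  start: add(add(add(SZ, SSSZ), add(S^4(Z), Z)), mul(mul(Z, Z), add(Z, Z)))
  [1] add(add(S(add(Z, SSSZ)), add(S^4(Z), Z)), mul(mul(Z, Z), add(Z, Z)))
  [2] add(S(add(add(Z, SSSZ), add(S^4(Z), Z))), mul(mul(Z, Z), add(Z, Z)))
  [3] S(add(add(add(Z, SSSZ), add(S^4(Z), Z)), mul(mul(Z, Z), add(Z, Z))))
  [4] S(add(add(SSSZ, add(S^4(Z), Z)), mul(mul(Z, Z), add(Z, Z))))
  [5] S(add(S(add(SSZ, add(S^4(Z), Z))), mul(mul(Z, Z), add(Z, Z))))
  [6] S(S(add(add(SSZ, add(S^4(Z), Z)), mul(mul(Z, Z), add(Z, Z)))))
  [7] S(S(add(S(add(SZ, add(S^4(Z), Z))), mul(mul(Z, Z), add(Z, Z)))))
  [8] S(S(S(add(add(SZ, add(S^4(Z), Z)), mul(mul(Z, Z), add(Z, Z))))))
  [9] S(S(S(add(S(add(Z, add(S^4(Z), Z))), mul(mul(Z, Z), add(Z, Z))))))
  [10] S(S(S(S(add(add(Z, add(S^4(Z), Z)), mul(mul(Z, Z), add(Z, Z)))))))
  [11] S(S(S(S(add(add(S^4(Z), Z), mul(mul(Z, Z), add(Z, Z)))))))
  [12] S(S(S(S(add(S(add(SSSZ, Z)), mul(mul(Z, Z), add(Z, Z)))))))
  [13] S(S(S(S(S(add(add(SSSZ, Z), mul(mul(Z, Z), add(Z, Z))))))))
  [14] S(S(S(S(S(add(S(add(SSZ, Z)), mul(mul(Z, Z), add(Z, Z))))))))
  [15] S(S(S(S(S(S(add(add(SSZ, Z), mul(mul(Z, Z), add(Z, Z)))))))))
  [16] S(S(S(S(S(S(add(S(add(SZ, Z)), mul(mul(Z, Z), add(Z, Z)))))))))
  [17] S(S(S(S(S(S(S(add(add(SZ, Z), mul(mul(Z, Z), add(Z, Z))))))))))
  [18] S(S(S(S(S(S(S(add(S(add(Z, Z)), mul(mul(Z, Z), add(Z, Z))))))))))
  [19] S(S(S(S(S(S(S(S(add(add(Z, Z), mul(mul(Z, Z), add(Z, Z)))))))))))
  [20] S(S(S(S(S(S(S(S(add(Z, mul(mul(Z, Z), add(Z, Z)))))))))))
  [21] S(S(S(S(S(S(S(S(mul(mul(Z, Z), add(Z, Z))))))))))
  [22] S(S(S(S(S(S(S(S(mul(Z, add(Z, Z))))))))))
  [23] S^8(Z)

Term B:
  start: add(SSSZ, mul(SSZ, SZ))
  [1] S(add(SSZ, mul(SSZ, SZ)))
  [2] S(S(add(SZ, mul(SSZ, SZ))))
  [3] S(S(S(add(Z, mul(SSZ, SZ)))))
  [4] S(S(S(mul(SSZ, SZ))))
  [5] S(S(S(add(SZ, mul(SZ, SZ)))))
  [6] S(S(S(S(add(Z, mul(SZ, SZ))))))
  [7] S(S(S(S(mul(SZ, SZ)))))
  [8] S(S(S(S(add(SZ, mul(Z, SZ))))))
  [9] S(S(S(S(S(add(Z, mul(Z, SZ)))))))
  [10] S(S(S(S(S(mul(Z, SZ))))))
  [11] S^5(Z)

Answer: DIFFERENT — A ⇓ S^8(Z), B ⇓ S^5(Z)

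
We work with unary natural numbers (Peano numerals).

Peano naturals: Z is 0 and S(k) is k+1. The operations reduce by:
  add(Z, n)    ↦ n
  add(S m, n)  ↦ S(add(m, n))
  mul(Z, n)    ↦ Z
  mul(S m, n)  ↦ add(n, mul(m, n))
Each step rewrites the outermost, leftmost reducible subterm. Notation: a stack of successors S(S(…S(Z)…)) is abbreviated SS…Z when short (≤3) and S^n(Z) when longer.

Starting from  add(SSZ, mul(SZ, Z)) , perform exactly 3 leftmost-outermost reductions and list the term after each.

Answer: after 3 steps: S(S(mul(SZ, Z)))

Working:
  start: add(SSZ, mul(SZ, Z))
  [1] S(add(SZ, mul(SZ, Z)))
  [2] S(S(add(Z, mul(SZ, Z))))
  [3] S(S(mul(SZ, Z)))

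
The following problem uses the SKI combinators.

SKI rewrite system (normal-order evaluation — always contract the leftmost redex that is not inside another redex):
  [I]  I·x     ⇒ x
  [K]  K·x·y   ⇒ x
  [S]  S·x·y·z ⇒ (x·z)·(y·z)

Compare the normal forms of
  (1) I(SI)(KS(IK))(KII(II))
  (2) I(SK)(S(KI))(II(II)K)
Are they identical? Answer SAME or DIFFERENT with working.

Answer: DIFFERENT — A ⇓ SI, B ⇓ K

Reduction:
Term A:
  start: I(SI)(KS(IK))(KII(II))
  →1  SI(KS(IK))(KII(II))
  →2  I(KII(II))(KS(IK)(KII(II)))
  →3  KII(II)(KS(IK)(KII(II)))
  →4  I(II)(KS(IK)(KII(II)))
  →5  II(KS(IK)(KII(II)))
  →6  I(KS(IK)(KII(II)))
  →7  KS(IK)(KII(II))
  →8  S(KII(II))
  →9  S(I(II))
  →10  S(II)
  →11  SI

Term B:
  start: I(SK)(S(KI))(II(II)K)
  →1  SK(S(KI))(II(II)K)
  →2  K(II(II)K)(S(KI)(II(II)K))
  →3  II(II)K
  →4  I(II)K
  →5  IIK
  →6  IK
  →7  K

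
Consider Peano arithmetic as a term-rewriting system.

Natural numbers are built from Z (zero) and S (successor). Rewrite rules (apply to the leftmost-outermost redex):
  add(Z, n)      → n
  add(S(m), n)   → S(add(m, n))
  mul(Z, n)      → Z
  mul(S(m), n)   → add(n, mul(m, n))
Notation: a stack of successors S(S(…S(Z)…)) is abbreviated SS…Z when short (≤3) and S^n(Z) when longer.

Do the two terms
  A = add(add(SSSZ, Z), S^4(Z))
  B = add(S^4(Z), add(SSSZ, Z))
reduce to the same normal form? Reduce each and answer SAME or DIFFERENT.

Answer: SAME — A ⇓ S^7(Z), B ⇓ S^7(Z)

Reduction:
Term A:
  start: add(add(SSSZ, Z), S^4(Z))
  step 1: add(S(add(SSZ, Z)), S^4(Z))
  step 2: S(add(add(SSZ, Z), S^4(Z)))
  step 3: S(add(S(add(SZ, Z)), S^4(Z)))
  step 4: S(S(add(add(SZ, Z), S^4(Z))))
  step 5: S(S(add(S(add(Z, Z)), S^4(Z))))
  step 6: S(S(S(add(add(Z, Z), S^4(Z)))))
  step 7: S(S(S(add(Z, S^4(Z)))))
  step 8: S^7(Z)

Term B:
  start: add(S^4(Z), add(SSSZ, Z))
  step 1: S(add(SSSZ, add(SSSZ, Z)))
  step 2: S(S(add(SSZ, add(SSSZ, Z))))
  step 3: S(S(S(add(SZ, add(SSSZ, Z)))))
  step 4: S(S(S(S(add(Z, add(SSSZ, Z))))))
  step 5: S(S(S(S(add(SSSZ, Z)))))
  step 6: S(S(S(S(S(add(SSZ, Z))))))
  step 7: S(S(S(S(S(S(add(SZ, Z)))))))
  step 8: S(S(S(S(S(S(S(add(Z, Z))))))))
  step 9: S^7(Z)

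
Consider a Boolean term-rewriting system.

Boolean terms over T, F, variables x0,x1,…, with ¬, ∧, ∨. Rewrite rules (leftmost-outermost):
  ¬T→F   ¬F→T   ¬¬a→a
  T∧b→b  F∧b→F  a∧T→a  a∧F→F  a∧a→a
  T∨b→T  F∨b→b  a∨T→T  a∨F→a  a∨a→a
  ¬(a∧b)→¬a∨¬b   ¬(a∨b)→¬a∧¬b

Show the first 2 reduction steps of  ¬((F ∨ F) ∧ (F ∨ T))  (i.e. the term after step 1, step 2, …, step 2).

  start: ¬((F ∨ F) ∧ (F ∨ T))
  →1  ¬(F ∨ F) ∨ ¬(F ∨ T)
  →2  (¬F ∧ ¬F) ∨ ¬(F ∨ T)

Answer: after 2 steps: (¬F ∧ ¬F) ∨ ¬(F ∨ T)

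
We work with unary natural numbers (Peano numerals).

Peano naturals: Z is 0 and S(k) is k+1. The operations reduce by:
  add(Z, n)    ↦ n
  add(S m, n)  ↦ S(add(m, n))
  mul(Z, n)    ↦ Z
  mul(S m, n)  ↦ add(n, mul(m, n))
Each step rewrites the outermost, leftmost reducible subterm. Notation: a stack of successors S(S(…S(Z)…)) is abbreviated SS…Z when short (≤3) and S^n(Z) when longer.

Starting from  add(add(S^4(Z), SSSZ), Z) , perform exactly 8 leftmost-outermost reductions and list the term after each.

Answer: after 8 steps: S(S(S(S(add(add(Z, SSSZ), Z)))))

Reduction:
  start: add(add(S^4(Z), SSSZ), Z)
  [1] add(S(add(SSSZ, SSSZ)), Z)
  [2] S(add(add(SSSZ, SSSZ), Z))
  [3] S(add(S(add(SSZ, SSSZ)), Z))
  [4] S(S(add(add(SSZ, SSSZ), Z)))
  [5] S(S(add(S(add(SZ, SSSZ)), Z)))
  [6] S(S(S(add(add(SZ, SSSZ), Z))))
  [7] S(S(S(add(S(add(Z, SSSZ)), Z))))
  [8] S(S(S(S(add(add(Z, SSSZ), Z)))))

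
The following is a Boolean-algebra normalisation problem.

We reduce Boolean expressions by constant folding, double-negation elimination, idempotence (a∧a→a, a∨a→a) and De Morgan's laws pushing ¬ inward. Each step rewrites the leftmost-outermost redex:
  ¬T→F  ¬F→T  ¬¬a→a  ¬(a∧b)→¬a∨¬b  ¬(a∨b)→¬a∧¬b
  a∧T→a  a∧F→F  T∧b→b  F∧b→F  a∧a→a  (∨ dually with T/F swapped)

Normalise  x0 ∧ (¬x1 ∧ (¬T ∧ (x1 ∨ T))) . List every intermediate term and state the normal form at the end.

  start: x0 ∧ (¬x1 ∧ (¬T ∧ (x1 ∨ T)))
  →1  x0 ∧ (¬x1 ∧ (F ∧ (x1 ∨ T)))
  →2  x0 ∧ (¬x1 ∧ F)
  →3  x0 ∧ F
  →4  F

Answer: normal form = F  (in 4 steps)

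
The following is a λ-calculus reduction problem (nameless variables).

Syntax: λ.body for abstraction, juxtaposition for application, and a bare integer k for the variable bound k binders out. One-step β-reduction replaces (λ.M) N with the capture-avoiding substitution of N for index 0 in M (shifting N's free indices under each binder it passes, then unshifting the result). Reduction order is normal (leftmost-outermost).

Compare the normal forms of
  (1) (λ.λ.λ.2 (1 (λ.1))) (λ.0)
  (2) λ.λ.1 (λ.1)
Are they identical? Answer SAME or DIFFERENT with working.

Answer: SAME — A ⇓ λ.λ.1 (λ.1), B ⇓ λ.λ.1 (λ.1)

Working:
Term A:
  start: (λ.λ.λ.2 (1 (λ.1))) (λ.0)
  [1] λ.λ.(λ.0) (1 (λ.1))
  [2] λ.λ.1 (λ.1)

Term B:
  start: λ.λ.1 (λ.1)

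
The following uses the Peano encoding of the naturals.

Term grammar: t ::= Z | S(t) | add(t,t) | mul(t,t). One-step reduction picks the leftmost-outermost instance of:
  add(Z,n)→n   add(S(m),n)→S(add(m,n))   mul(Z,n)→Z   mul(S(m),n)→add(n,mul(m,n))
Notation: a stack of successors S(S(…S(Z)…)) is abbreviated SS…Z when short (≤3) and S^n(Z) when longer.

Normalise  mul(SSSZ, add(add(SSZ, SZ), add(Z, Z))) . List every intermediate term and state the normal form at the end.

  start: mul(SSSZ, add(add(SSZ, SZ), add(Z, Z)))
  step 1: add(add(add(SSZ, SZ), add(Z, Z)), mul(SSZ, add(add(SSZ, SZ), add(Z, Z))))
  step 2: add(add(S(add(SZ, SZ)), add(Z, Z)), mul(SSZ, add(add(SSZ, SZ), add(Z, Z))))
  step 3: add(S(add(add(SZ, SZ), add(Z, Z))), mul(SSZ, add(add(SSZ, SZ), add(Z, Z))))
  step 4: S(add(add(add(SZ, SZ), add(Z, Z)), mul(SSZ, add(add(SSZ, SZ), add(Z, Z)))))
  step 5: S(add(add(S(add(Z, SZ)), add(Z, Z)), mul(SSZ, add(add(SSZ, SZ), add(Z, Z)))))
  step 6: S(add(S(add(add(Z, SZ), add(Z, Z))), mul(SSZ, add(add(SSZ, SZ), add(Z, Z)))))
  step 7: S(S(add(add(add(Z, SZ), add(Z, Z)), mul(SSZ, add(add(SSZ, SZ), add(Z, Z))))))
  step 8: S(S(add(add(SZ, add(Z, Z)), mul(SSZ, add(add(SSZ, SZ), add(Z, Z))))))
  step 9: S(S(add(S(add(Z, add(Z, Z))), mul(SSZ, add(add(SSZ, SZ), add(Z, Z))))))
  step 10: S(S(S(add(add(Z, add(Z, Z)), mul(SSZ, add(add(SSZ, SZ), add(Z, Z)))))))
  step 11: S(S(S(add(add(Z, Z), mul(SSZ, add(add(SSZ, SZ), add(Z, Z)))))))
  step 12: S(S(S(add(Z, mul(SSZ, add(add(SSZ, SZ), add(Z, Z)))))))
  step 13: S(S(S(mul(SSZ, add(add(SSZ, SZ), add(Z, Z))))))
  step 14: S(S(S(add(add(add(SSZ, SZ), add(Z, Z)), mul(SZ, add(add(SSZ, SZ), add(Z, Z)))))))
  step 15: S(S(S(add(add(S(add(SZ, SZ)), add(Z, Z)), mul(SZ, add(add(SSZ, SZ), add(Z, Z)))))))
  step 16: S(S(S(add(S(add(add(SZ, SZ), add(Z, Z))), mul(SZ, add(add(SSZ, SZ), add(Z, Z)))))))
  step 17: S(S(S(S(add(add(add(SZ, SZ), add(Z, Z)), mul(SZ, add(add(SSZ, SZ), add(Z, Z))))))))
  step 18: S(S(S(S(add(add(S(add(Z, SZ)), add(Z, Z)), mul(SZ, add(add(SSZ, SZ), add(Z, Z))))))))
  step 19: S(S(S(S(add(S(add(add(Z, SZ), add(Z, Z))), mul(SZ, add(add(SSZ, SZ), add(Z, Z))))))))
  step 20: S(S(S(S(S(add(add(add(Z, SZ), add(Z, Z)), mul(SZ, add(add(SSZ, SZ), add(Z, Z)))))))))
  step 21: S(S(S(S(S(add(add(SZ, add(Z, Z)), mul(SZ, add(add(SSZ, SZ), add(Z, Z)))))))))
  step 22: S(S(S(S(S(add(S(add(Z, add(Z, Z))), mul(SZ, add(add(SSZ, SZ), add(Z, Z)))))))))
  step 23: S(S(S(S(S(S(add(add(Z, add(Z, Z)), mul(SZ, add(add(SSZ, SZ), add(Z, Z))))))))))
  step 24: S(S(S(S(S(S(add(add(Z, Z), mul(SZ, add(add(SSZ, SZ), add(Z, Z))))))))))
  step 25: S(S(S(S(S(S(add(Z, mul(SZ, add(add(SSZ, SZ), add(Z, Z))))))))))
  step 26: S(S(S(S(S(S(mul(SZ, add(add(SSZ, SZ), add(Z, Z)))))))))
  step 27: S(S(S(S(S(S(add(add(add(SSZ, SZ), add(Z, Z)), mul(Z, add(add(SSZ, SZ), add(Z, Z))))))))))
  step 28: S(S(S(S(S(S(add(add(S(add(SZ, SZ)), add(Z, Z)), mul(Z, add(add(SSZ, SZ), add(Z, Z))))))))))
  step 29: S(S(S(S(S(S(add(S(add(add(SZ, SZ), add(Z, Z))), mul(Z, add(add(SSZ, SZ), add(Z, Z))))))))))
  step 30: S(S(S(S(S(S(S(add(add(add(SZ, SZ), add(Z, Z)), mul(Z, add(add(SSZ, SZ), add(Z, Z)))))))))))
  step 31: S(S(S(S(S(S(S(add(add(S(add(Z, SZ)), add(Z, Z)), mul(Z, add(add(SSZ, SZ), add(Z, Z)))))))))))
  step 32: S(S(S(S(S(S(S(add(S(add(add(Z, SZ), add(Z, Z))), mul(Z, add(add(SSZ, SZ), add(Z, Z)))))))))))
  step 33: S(S(S(S(S(S(S(S(add(add(add(Z, SZ), add(Z, Z)), mul(Z, add(add(SSZ, SZ), add(Z, Z))))))))))))
  step 34: S(S(S(S(S(S(S(S(add(add(SZ, add(Z, Z)), mul(Z, add(add(SSZ, SZ), add(Z, Z))))))))))))
  step 35: S(S(S(S(S(S(S(S(add(S(add(Z, add(Z, Z))), mul(Z, add(add(SSZ, SZ), add(Z, Z))))))))))))
  step 36: S(S(S(S(S(S(S(S(S(add(add(Z, add(Z, Z)), mul(Z, add(add(SSZ, SZ), add(Z, Z)))))))))))))
  step 37: S(S(S(S(S(S(S(S(S(add(add(Z, Z), mul(Z, add(add(SSZ, SZ), add(Z, Z)))))))))))))
  step 38: S(S(S(S(S(S(S(S(S(add(Z, mul(Z, add(add(SSZ, SZ), add(Z, Z)))))))))))))
  step 39: S(S(S(S(S(S(S(S(S(mul(Z, add(add(SSZ, SZ), add(Z, Z))))))))))))
  step 40: S^9(Z)

Answer: normal form = S^9(Z)  (in 40 steps)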